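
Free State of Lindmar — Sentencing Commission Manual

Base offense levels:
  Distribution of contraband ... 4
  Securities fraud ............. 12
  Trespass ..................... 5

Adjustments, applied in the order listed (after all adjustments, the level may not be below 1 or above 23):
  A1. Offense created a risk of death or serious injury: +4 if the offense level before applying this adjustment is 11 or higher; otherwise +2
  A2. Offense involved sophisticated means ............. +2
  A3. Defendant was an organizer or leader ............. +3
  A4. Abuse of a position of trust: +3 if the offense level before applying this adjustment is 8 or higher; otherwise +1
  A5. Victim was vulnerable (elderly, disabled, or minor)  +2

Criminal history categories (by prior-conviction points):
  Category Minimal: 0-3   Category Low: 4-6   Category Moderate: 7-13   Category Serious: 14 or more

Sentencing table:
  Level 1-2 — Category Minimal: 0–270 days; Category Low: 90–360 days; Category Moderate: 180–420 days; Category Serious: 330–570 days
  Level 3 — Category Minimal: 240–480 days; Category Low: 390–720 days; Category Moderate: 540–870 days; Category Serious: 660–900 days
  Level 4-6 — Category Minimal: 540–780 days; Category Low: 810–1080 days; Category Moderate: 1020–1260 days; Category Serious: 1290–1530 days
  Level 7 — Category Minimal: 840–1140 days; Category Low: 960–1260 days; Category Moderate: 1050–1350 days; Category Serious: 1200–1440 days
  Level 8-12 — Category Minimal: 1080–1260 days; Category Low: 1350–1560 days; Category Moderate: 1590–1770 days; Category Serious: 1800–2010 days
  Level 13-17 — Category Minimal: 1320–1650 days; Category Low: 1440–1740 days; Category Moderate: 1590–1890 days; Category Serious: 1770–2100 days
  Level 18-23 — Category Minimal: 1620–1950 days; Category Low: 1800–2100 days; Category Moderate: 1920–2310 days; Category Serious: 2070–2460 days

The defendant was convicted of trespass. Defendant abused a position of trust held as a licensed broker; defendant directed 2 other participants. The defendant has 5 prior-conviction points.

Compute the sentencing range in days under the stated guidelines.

Base offense level for trespass: 5.
A3 applies: 5 + 3 = 8.
A4 applies (level before this adjustment is 8 ≥ 8, so +3): 8 + 3 = 11.
Final offense level: 11.
Criminal history: 5 prior points → Category Low (4-6).
Level 11 falls in the 8-12 band.
Grid: Level 8-12 × Category Low = 1350-1560 days.

1350-1560 days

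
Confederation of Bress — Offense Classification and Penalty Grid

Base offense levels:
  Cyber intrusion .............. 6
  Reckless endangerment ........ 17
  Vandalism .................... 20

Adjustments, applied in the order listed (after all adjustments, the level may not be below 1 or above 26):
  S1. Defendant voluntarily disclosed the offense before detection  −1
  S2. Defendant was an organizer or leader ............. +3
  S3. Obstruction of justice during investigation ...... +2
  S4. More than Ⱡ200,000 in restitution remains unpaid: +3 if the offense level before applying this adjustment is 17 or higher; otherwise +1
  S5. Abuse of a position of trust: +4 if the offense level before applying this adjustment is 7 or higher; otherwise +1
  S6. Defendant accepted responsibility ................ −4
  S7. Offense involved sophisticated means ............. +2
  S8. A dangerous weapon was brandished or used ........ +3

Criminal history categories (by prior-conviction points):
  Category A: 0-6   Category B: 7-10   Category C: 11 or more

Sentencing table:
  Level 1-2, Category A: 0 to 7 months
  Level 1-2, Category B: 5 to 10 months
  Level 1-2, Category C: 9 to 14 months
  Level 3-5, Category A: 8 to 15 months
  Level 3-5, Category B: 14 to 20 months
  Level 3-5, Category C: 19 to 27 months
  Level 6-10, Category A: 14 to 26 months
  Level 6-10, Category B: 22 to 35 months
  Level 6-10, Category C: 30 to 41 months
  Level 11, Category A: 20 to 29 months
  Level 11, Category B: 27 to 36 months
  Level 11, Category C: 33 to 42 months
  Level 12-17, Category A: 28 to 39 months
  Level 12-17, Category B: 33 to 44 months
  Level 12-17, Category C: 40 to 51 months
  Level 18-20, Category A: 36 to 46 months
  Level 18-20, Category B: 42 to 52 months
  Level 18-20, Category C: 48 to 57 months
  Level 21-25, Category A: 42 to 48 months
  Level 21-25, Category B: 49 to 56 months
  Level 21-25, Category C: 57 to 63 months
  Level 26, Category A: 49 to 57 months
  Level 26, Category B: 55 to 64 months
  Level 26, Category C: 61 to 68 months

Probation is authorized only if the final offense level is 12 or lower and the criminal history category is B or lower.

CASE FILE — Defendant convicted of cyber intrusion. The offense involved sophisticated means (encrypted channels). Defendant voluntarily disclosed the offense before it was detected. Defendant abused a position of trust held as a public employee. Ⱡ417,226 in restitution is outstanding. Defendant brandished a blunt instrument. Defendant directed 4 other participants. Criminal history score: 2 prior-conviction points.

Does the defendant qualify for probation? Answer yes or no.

Base offense level for cyber intrusion: 6.
S1 applies: 6 − 1 = 5.
S2 applies: 5 + 3 = 8.
S4 applies (level before this adjustment is 8 < 17, so +1): 8 + 1 = 9.
S5 applies (level before this adjustment is 9 ≥ 7, so +4): 9 + 4 = 13.
S6 does not apply.
S7 applies: 13 + 2 = 15.
S8 applies: 15 + 3 = 18.
Final offense level: 18.
Criminal history: 2 prior points → Category A (0-6).
Level 18 falls in the 18-20 band.
Grid: Level 18-20 × Category A = 36-46 months.
Probation check: level 18 > 12 and category A ≤ B → not eligible.

No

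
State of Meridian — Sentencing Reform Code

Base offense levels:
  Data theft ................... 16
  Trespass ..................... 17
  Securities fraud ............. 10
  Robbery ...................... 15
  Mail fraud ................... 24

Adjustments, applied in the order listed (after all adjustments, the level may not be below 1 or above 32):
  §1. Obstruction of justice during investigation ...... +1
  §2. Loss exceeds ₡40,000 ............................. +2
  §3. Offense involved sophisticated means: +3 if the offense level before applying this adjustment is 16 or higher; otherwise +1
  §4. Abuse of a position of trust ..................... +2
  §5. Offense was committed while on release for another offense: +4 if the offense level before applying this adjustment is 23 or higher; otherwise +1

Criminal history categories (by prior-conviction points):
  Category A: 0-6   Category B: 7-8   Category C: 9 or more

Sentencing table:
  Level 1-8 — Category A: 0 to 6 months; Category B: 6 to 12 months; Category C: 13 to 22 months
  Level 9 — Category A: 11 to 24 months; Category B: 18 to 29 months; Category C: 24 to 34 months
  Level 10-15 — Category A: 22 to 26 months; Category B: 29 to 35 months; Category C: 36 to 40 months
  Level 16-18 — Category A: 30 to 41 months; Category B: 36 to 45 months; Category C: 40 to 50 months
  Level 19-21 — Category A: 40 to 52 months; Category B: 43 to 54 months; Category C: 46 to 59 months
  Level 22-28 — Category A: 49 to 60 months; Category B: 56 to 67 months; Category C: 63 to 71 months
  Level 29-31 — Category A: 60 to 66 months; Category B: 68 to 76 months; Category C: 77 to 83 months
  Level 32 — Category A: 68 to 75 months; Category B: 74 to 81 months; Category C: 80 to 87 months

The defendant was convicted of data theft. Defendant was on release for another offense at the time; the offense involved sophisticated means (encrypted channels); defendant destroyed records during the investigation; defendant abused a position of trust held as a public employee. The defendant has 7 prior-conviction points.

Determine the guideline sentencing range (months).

56-67 months

Base offense level for data theft: 16.
§1 applies: 16 + 1 = 17.
§2 does not apply.
§3 applies (level before this adjustment is 17 ≥ 16, so +3): 17 + 3 = 20.
§4 applies: 20 + 2 = 22.
§5 applies (level before this adjustment is 22 < 23, so +1): 22 + 1 = 23.
Final offense level: 23.
Criminal history: 7 prior points → Category B (7-8).
Level 23 falls in the 22-28 band.
Grid: Level 22-28 × Category B = 56-67 months.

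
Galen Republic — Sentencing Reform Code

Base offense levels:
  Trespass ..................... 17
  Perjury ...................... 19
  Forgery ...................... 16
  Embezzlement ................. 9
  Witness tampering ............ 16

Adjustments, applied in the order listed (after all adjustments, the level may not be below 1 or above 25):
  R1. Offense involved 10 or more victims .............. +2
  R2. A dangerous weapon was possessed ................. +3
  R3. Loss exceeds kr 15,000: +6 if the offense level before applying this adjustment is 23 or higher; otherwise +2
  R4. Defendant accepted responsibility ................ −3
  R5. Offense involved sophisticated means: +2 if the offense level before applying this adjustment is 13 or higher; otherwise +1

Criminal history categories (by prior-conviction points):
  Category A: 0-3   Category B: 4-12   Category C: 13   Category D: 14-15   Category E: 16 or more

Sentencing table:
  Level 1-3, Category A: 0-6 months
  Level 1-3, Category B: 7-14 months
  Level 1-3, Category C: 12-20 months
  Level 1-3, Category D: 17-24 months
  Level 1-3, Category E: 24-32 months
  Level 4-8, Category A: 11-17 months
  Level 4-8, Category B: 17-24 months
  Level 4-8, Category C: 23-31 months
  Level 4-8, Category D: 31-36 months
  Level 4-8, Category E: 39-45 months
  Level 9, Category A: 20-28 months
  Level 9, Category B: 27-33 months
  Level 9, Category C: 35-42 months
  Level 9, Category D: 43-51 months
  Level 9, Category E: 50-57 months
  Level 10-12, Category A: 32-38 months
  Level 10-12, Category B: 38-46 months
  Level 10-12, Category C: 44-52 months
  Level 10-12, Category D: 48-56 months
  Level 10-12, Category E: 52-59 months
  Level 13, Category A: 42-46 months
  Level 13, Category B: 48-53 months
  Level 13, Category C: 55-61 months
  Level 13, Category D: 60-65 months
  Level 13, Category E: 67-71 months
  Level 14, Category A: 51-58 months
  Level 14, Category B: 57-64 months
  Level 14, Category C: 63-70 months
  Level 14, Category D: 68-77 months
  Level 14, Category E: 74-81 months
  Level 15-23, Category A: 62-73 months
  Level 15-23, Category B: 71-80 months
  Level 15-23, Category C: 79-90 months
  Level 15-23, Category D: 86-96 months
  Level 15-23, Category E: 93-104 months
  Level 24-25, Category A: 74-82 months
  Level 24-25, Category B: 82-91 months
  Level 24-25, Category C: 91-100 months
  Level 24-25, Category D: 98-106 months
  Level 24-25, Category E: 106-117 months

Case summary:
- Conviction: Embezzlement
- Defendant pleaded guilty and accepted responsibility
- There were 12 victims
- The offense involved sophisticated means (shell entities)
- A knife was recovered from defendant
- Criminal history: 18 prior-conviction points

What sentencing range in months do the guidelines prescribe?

Base offense level for embezzlement: 9.
R1 applies: 9 + 2 = 11.
R2 applies: 11 + 3 = 14.
R4 applies: 14 − 3 = 11.
R5 applies (level before this adjustment is 11 < 13, so +1): 11 + 1 = 12.
Final offense level: 12.
Criminal history: 18 prior points → Category E (16+).
Level 12 falls in the 10-12 band.
Grid: Level 10-12 × Category E = 52-59 months.

52-59 months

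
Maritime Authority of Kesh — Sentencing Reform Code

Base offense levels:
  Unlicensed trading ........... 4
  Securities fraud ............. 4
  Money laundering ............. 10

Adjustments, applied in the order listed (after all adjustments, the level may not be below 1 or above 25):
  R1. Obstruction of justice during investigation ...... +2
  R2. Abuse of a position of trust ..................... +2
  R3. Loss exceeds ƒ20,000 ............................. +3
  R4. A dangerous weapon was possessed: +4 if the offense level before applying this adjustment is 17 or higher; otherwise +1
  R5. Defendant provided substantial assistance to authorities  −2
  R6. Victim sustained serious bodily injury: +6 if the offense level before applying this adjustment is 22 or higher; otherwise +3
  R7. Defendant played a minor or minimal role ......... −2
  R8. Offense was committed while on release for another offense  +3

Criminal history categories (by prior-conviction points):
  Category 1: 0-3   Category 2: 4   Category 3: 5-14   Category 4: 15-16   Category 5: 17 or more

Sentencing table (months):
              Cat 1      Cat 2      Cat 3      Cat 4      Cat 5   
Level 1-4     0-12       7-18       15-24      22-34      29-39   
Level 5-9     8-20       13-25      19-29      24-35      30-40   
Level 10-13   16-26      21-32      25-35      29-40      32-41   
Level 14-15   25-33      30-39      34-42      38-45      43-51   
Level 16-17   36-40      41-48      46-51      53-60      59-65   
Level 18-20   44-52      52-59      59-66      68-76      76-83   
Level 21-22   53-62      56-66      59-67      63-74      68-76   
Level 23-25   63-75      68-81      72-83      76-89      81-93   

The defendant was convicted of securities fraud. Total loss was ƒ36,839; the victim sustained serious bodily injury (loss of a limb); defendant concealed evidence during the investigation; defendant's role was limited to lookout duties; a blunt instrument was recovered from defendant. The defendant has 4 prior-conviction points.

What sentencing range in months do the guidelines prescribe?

Base offense level for securities fraud: 4.
R1 applies: 4 + 2 = 6.
R3 applies: 6 + 3 = 9.
R4 applies (level before this adjustment is 9 < 17, so +1): 9 + 1 = 10.
R6 applies (level before this adjustment is 10 < 22, so +3): 10 + 3 = 13.
R7 applies: 13 − 2 = 11.
Final offense level: 11.
Criminal history: 4 prior points → Category 2 (4).
Level 11 falls in the 10-13 band.
Grid: Level 10-13 × Category 2 = 21-32 months.

21-32 months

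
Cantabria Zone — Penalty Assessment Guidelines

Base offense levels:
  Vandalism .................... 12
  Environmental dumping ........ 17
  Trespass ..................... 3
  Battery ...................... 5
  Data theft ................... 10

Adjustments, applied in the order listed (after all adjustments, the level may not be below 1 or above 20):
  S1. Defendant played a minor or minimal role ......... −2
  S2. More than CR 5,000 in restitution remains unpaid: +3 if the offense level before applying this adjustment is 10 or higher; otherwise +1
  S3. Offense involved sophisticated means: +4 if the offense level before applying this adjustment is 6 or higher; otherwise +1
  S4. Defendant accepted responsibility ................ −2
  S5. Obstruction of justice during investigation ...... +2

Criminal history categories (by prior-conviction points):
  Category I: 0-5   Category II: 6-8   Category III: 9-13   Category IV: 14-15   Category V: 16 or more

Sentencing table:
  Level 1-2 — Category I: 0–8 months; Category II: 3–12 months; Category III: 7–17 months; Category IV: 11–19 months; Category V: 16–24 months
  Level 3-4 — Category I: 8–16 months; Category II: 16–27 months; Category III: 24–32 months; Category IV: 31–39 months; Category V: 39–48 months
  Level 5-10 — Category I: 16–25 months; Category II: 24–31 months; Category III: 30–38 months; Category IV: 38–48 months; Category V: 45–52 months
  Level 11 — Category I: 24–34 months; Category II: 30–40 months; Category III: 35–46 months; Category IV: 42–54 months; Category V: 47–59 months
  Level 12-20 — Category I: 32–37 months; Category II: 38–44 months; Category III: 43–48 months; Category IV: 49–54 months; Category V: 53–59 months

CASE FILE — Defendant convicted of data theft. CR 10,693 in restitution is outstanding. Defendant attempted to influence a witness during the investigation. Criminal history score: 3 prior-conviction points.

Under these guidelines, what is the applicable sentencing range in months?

32-37 months

Base offense level for data theft: 10.
S2 applies (level before this adjustment is 10 ≥ 10, so +3): 10 + 3 = 13.
S3 does not apply.
S5 applies: 13 + 2 = 15.
Final offense level: 15.
Criminal history: 3 prior points → Category I (0-5).
Level 15 falls in the 12-20 band.
Grid: Level 12-20 × Category I = 32-37 months.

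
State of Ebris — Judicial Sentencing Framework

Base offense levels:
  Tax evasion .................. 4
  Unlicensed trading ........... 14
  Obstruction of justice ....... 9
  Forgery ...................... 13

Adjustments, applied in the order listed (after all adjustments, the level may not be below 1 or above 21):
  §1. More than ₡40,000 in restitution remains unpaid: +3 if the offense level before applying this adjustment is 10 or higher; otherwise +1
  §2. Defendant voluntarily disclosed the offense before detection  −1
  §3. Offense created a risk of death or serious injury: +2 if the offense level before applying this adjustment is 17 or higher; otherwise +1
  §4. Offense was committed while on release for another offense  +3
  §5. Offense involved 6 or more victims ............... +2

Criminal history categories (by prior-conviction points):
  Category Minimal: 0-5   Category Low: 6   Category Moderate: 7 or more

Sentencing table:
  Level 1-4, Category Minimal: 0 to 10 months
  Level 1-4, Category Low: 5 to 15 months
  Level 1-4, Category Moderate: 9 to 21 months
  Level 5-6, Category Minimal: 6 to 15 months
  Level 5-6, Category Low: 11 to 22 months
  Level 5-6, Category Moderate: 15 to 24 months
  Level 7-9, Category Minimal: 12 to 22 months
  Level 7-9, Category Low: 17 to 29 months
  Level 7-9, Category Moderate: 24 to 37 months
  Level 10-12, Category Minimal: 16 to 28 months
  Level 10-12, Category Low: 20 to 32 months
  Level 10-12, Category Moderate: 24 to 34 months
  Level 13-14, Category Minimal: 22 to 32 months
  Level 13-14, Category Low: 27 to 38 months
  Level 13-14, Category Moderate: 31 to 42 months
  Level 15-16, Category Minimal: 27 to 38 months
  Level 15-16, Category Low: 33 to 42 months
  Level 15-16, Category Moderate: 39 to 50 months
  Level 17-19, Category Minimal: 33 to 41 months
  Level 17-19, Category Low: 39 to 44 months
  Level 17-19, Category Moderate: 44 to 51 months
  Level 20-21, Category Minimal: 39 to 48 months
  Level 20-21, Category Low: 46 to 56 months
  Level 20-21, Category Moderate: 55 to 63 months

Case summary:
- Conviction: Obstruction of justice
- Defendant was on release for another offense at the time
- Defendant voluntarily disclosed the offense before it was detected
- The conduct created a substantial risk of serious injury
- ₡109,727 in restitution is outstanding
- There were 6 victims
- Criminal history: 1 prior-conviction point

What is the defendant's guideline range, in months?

Base offense level for obstruction of justice: 9.
§1 applies (level before this adjustment is 9 < 10, so +1): 9 + 1 = 10.
§2 applies: 10 − 1 = 9.
§3 applies (level before this adjustment is 9 < 17, so +1): 9 + 1 = 10.
§4 applies: 10 + 3 = 13.
§5 applies: 13 + 2 = 15.
Final offense level: 15.
Criminal history: 1 prior point → Category Minimal (0-5).
Level 15 falls in the 15-16 band.
Grid: Level 15-16 × Category Minimal = 27-38 months.

27-38 months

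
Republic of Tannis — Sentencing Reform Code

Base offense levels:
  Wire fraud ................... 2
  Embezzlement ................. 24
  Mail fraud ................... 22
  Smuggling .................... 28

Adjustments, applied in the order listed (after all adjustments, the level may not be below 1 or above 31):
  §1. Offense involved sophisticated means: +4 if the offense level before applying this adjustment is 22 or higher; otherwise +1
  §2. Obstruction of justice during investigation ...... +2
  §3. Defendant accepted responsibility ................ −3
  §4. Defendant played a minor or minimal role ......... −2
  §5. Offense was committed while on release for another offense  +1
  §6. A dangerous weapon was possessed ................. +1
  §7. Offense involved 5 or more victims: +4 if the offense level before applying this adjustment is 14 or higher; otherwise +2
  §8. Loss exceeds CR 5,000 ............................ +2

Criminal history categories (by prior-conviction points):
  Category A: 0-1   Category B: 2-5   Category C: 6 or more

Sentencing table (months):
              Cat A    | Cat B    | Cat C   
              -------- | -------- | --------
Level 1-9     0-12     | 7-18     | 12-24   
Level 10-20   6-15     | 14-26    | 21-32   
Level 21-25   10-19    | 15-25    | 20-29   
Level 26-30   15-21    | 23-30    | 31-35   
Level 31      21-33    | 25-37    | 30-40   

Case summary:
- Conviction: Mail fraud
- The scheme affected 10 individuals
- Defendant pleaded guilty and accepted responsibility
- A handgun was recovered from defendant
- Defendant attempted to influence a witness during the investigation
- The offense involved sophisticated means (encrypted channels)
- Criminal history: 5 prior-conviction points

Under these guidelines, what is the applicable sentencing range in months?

23-30 months

Base offense level for mail fraud: 22.
§1 applies (level before this adjustment is 22 ≥ 22, so +4): 22 + 4 = 26.
§2 applies: 26 + 2 = 28.
§3 applies: 28 − 3 = 25.
§4 does not apply.
§5 does not apply.
§6 applies: 25 + 1 = 26.
§7 applies (level before this adjustment is 26 ≥ 14, so +4): 26 + 4 = 30.
Final offense level: 30.
Criminal history: 5 prior points → Category B (2-5).
Level 30 falls in the 26-30 band.
Grid: Level 26-30 × Category B = 23-30 months.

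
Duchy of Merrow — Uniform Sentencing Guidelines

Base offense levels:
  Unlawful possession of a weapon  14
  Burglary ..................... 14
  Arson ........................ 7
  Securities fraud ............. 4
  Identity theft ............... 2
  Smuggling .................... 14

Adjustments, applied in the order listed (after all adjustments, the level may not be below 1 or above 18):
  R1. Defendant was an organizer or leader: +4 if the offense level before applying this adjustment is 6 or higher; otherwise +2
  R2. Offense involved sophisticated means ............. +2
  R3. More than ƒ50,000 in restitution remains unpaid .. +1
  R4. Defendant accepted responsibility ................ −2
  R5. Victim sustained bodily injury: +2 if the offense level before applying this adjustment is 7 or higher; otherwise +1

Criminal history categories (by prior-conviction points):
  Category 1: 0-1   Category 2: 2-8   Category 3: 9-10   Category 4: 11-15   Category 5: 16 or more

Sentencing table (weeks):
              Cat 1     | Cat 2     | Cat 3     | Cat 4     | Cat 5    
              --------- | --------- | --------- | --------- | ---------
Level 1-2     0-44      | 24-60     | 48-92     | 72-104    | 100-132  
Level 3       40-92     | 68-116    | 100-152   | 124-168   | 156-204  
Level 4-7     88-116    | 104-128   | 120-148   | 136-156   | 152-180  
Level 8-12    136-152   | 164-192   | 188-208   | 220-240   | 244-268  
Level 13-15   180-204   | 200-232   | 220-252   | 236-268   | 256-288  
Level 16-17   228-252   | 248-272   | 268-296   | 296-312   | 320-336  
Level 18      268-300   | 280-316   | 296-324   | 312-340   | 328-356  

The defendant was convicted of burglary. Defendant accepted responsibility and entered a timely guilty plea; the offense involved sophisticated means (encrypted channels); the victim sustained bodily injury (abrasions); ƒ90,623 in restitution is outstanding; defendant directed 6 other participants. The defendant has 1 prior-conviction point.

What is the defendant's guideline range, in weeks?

268-300 weeks

Base offense level for burglary: 14.
R1 applies (level before this adjustment is 14 ≥ 6, so +4): 14 + 4 = 18.
R2 applies: 18 + 2 = 20.
R3 applies: 20 + 1 = 21.
R4 applies: 21 − 2 = 19.
R5 applies (level before this adjustment is 19 ≥ 7, so +2): 19 + 2 = 21.
Level 21 exceeds the maximum of 18; capped at 18.
Final offense level: 18.
Criminal history: 1 prior point → Category 1 (0-1).
Level 18 falls in the 18 band.
Grid: Level 18 × Category 1 = 268-300 weeks.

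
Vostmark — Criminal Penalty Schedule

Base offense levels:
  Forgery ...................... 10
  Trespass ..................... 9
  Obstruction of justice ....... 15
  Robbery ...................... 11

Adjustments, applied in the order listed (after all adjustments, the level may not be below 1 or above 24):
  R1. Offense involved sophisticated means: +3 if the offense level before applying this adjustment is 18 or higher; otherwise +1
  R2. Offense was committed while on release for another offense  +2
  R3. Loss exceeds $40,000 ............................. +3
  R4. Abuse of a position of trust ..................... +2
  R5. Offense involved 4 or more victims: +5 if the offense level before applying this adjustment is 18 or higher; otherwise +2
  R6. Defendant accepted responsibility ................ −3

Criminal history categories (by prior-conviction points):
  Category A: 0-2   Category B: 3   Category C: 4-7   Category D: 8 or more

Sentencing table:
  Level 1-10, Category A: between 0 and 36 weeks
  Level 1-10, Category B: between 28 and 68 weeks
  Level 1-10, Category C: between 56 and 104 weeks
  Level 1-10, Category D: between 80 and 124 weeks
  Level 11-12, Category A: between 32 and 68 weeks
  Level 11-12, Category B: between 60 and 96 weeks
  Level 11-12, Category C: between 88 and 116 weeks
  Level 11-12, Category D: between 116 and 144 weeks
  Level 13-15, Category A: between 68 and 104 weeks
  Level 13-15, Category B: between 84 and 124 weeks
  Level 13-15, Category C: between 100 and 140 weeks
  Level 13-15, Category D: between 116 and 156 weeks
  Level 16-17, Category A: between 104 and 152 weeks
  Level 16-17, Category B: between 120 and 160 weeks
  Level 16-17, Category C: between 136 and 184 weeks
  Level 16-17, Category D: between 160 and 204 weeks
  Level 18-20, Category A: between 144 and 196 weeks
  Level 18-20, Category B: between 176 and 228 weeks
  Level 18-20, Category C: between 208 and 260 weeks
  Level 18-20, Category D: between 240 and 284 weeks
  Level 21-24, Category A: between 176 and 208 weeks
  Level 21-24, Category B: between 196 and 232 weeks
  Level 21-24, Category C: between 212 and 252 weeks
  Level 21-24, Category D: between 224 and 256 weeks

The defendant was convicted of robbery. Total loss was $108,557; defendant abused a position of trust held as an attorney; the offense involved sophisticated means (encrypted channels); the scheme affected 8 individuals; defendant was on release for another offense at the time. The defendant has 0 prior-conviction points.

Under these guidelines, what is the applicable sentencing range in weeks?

Base offense level for robbery: 11.
R1 applies (level before this adjustment is 11 < 18, so +1): 11 + 1 = 12.
R2 applies: 12 + 2 = 14.
R3 applies: 14 + 3 = 17.
R4 applies: 17 + 2 = 19.
R5 applies (level before this adjustment is 19 ≥ 18, so +5): 19 + 5 = 24.
R6 does not apply.
Final offense level: 24.
Criminal history: 0 prior points → Category A (0-2).
Level 24 falls in the 21-24 band.
Grid: Level 21-24 × Category A = 176-208 weeks.

176-208 weeks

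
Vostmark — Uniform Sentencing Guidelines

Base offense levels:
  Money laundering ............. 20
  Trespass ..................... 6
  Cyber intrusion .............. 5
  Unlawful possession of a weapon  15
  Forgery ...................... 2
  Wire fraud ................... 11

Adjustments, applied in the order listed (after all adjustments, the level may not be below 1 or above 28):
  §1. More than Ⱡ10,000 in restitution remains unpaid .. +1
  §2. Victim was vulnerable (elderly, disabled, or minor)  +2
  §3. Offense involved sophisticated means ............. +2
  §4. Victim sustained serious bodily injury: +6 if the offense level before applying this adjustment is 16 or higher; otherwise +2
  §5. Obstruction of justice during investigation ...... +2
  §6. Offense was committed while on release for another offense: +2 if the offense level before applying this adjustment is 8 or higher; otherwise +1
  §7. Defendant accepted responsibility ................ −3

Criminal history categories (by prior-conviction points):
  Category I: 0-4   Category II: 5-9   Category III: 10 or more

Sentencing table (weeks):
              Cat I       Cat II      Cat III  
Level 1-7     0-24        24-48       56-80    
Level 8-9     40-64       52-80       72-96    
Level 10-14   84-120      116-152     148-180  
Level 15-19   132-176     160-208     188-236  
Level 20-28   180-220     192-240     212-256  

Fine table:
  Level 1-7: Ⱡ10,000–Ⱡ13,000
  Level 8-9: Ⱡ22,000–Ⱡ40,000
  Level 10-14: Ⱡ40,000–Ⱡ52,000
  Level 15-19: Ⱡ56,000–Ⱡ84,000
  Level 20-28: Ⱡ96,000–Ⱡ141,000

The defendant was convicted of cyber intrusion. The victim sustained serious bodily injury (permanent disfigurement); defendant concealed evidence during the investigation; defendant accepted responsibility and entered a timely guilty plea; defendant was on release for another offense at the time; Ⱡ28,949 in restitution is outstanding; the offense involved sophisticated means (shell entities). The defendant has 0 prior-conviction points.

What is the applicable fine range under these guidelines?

Ⱡ40,000–Ⱡ52,000

Base offense level for cyber intrusion: 5.
§1 applies: 5 + 1 = 6.
§3 applies: 6 + 2 = 8.
§4 applies (level before this adjustment is 8 < 16, so +2): 8 + 2 = 10.
§5 applies: 10 + 2 = 12.
§6 applies (level before this adjustment is 12 ≥ 8, so +2): 12 + 2 = 14.
§7 applies: 14 − 3 = 11.
Final offense level: 11.
Level 11 falls in the 10-14 band.
Fine table: Level 10-14 → Ⱡ40,000–Ⱡ52,000.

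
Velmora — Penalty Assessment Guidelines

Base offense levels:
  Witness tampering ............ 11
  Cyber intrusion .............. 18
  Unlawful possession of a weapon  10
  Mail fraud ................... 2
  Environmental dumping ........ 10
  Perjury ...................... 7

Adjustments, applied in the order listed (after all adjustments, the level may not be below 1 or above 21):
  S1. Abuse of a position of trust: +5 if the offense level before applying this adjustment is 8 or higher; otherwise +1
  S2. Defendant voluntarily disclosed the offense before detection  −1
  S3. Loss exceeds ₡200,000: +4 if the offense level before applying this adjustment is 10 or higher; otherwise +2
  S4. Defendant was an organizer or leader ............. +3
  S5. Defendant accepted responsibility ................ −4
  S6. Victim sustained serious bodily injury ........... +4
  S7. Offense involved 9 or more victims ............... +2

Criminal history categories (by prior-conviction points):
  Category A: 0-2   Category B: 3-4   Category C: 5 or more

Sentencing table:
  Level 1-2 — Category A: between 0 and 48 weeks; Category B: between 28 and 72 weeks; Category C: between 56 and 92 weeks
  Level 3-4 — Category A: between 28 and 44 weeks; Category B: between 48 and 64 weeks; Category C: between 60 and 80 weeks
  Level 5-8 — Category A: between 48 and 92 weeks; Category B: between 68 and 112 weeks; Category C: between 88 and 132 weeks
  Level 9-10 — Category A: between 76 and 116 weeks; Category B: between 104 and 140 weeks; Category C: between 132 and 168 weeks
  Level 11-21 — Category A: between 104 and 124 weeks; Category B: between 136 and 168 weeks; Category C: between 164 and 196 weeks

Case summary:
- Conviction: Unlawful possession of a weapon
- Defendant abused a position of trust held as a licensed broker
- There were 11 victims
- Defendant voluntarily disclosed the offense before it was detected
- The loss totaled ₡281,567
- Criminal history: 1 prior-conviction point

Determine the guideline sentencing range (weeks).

104-124 weeks

Base offense level for unlawful possession of a weapon: 10.
S1 applies (level before this adjustment is 10 ≥ 8, so +5): 10 + 5 = 15.
S2 applies: 15 − 1 = 14.
S3 applies (level before this adjustment is 14 ≥ 10, so +4): 14 + 4 = 18.
S5 does not apply.
S6 does not apply.
S7 applies: 18 + 2 = 20.
Final offense level: 20.
Criminal history: 1 prior point → Category A (0-2).
Level 20 falls in the 11-21 band.
Grid: Level 11-21 × Category A = 104-124 weeks.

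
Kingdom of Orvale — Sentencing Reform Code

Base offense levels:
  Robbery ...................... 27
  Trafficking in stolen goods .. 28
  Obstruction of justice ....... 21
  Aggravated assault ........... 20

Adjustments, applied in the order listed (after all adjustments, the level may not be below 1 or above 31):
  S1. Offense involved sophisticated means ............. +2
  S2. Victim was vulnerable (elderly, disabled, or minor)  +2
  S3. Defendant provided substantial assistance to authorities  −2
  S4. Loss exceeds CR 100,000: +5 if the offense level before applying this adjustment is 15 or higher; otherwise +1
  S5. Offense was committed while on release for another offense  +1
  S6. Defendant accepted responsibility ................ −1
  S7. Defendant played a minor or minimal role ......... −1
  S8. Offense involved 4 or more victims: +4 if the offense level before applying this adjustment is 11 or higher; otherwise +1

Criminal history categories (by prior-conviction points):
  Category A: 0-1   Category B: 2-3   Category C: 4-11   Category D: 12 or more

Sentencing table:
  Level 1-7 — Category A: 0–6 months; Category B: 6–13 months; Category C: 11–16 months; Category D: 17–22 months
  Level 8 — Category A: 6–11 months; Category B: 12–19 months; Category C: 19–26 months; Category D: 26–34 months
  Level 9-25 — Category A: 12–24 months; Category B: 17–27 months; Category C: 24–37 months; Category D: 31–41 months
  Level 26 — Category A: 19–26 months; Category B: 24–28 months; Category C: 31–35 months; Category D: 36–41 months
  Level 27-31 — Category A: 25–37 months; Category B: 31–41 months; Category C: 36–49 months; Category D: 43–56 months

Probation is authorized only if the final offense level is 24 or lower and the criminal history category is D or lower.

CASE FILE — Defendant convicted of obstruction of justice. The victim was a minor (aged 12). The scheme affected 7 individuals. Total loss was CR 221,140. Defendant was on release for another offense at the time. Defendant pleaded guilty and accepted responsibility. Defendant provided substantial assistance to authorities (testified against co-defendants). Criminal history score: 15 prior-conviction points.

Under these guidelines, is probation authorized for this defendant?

No

Base offense level for obstruction of justice: 21.
S2 applies: 21 + 2 = 23.
S3 applies: 23 − 2 = 21.
S4 applies (level before this adjustment is 21 ≥ 15, so +5): 21 + 5 = 26.
S5 applies: 26 + 1 = 27.
S6 applies: 27 − 1 = 26.
S8 applies (level before this adjustment is 26 ≥ 11, so +4): 26 + 4 = 30.
Final offense level: 30.
Criminal history: 15 prior points → Category D (12+).
Level 30 falls in the 27-31 band.
Grid: Level 27-31 × Category D = 43-56 months.
Probation check: level 30 > 24 and category D ≤ D → not eligible.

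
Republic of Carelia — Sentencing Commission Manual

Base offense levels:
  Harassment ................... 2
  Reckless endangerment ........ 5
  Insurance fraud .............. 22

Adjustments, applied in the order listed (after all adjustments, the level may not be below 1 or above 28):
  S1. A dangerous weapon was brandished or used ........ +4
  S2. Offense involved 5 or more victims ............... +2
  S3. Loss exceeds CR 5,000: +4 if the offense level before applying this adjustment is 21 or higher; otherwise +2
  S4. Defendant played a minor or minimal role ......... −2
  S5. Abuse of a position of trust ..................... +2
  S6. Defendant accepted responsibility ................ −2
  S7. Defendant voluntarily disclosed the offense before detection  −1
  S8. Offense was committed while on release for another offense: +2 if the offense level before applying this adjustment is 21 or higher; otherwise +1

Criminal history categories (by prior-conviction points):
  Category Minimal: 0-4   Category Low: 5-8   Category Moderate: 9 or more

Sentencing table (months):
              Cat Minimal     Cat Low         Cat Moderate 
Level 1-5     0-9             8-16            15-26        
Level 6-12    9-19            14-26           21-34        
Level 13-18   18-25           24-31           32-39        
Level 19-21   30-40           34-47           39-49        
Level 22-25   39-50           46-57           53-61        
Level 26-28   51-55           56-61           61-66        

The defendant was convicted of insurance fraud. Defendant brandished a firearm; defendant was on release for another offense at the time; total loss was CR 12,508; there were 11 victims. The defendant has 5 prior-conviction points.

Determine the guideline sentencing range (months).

56-61 months

Base offense level for insurance fraud: 22.
S1 applies: 22 + 4 = 26.
S2 applies: 26 + 2 = 28.
S3 applies (level before this adjustment is 28 ≥ 21, so +4): 28 + 4 = 32.
S5 does not apply.
S6 does not apply.
S7 does not apply.
S8 applies (level before this adjustment is 32 ≥ 21, so +2): 32 + 2 = 34.
Level 34 exceeds the maximum of 28; capped at 28.
Final offense level: 28.
Criminal history: 5 prior points → Category Low (5-8).
Level 28 falls in the 26-28 band.
Grid: Level 26-28 × Category Low = 56-61 months.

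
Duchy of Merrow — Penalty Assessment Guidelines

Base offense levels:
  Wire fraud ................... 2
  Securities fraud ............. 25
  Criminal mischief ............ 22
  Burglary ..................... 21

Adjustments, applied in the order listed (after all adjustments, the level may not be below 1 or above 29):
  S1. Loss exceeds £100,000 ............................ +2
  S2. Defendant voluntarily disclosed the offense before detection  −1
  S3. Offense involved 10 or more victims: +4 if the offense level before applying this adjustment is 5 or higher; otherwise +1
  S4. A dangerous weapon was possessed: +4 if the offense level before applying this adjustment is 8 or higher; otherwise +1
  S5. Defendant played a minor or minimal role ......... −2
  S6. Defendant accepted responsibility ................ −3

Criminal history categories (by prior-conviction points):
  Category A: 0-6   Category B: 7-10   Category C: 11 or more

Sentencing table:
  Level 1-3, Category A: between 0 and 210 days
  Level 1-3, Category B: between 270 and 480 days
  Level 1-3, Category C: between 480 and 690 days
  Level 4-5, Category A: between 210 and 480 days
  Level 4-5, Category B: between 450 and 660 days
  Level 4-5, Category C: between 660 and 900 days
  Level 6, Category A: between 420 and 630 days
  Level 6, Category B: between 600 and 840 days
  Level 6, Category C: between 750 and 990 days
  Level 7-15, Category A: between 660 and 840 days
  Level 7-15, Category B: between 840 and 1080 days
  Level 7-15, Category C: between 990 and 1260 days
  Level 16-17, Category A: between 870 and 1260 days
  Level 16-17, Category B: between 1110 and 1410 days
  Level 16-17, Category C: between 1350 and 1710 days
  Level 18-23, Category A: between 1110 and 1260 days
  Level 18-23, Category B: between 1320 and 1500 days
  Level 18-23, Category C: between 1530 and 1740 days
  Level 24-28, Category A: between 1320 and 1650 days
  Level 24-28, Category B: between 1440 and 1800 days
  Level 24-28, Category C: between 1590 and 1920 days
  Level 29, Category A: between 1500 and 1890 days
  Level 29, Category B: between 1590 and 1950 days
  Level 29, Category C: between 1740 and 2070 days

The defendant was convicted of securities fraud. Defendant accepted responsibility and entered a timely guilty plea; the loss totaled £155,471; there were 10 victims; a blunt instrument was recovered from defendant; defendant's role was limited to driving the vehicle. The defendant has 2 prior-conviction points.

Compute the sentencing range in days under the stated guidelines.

1500-1890 days

Base offense level for securities fraud: 25.
S1 applies: 25 + 2 = 27.
S2 does not apply.
S3 applies (level before this adjustment is 27 ≥ 5, so +4): 27 + 4 = 31.
S4 applies (level before this adjustment is 31 ≥ 8, so +4): 31 + 4 = 35.
S5 applies: 35 − 2 = 33.
S6 applies: 33 − 3 = 30.
Level 30 exceeds the maximum of 29; capped at 29.
Final offense level: 29.
Criminal history: 2 prior points → Category A (0-6).
Level 29 falls in the 29 band.
Grid: Level 29 × Category A = 1500-1890 days.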